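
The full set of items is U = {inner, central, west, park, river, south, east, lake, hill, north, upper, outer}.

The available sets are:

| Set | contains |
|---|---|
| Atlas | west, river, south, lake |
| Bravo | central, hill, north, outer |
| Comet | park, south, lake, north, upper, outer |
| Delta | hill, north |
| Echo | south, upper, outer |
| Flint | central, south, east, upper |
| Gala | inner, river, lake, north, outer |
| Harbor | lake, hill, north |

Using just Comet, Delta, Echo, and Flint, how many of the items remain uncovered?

3

Union of Comet, Delta, Echo, Flint = {central, park, south, east, lake, hill, north, upper, outer}.
Not covered: inner, west, river — 3 items.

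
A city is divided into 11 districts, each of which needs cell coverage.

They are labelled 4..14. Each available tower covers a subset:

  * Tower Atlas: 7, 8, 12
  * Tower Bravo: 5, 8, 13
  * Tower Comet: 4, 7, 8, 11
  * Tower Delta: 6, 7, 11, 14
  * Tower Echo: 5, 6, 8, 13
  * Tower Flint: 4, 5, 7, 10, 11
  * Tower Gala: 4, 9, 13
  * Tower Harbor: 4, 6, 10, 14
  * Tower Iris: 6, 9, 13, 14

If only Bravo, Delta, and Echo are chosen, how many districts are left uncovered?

4

Union of Bravo, Delta, Echo = {5, 6, 7, 8, 11, 13, 14}.
Not covered: 4, 9, 10, 12 — 4 districts.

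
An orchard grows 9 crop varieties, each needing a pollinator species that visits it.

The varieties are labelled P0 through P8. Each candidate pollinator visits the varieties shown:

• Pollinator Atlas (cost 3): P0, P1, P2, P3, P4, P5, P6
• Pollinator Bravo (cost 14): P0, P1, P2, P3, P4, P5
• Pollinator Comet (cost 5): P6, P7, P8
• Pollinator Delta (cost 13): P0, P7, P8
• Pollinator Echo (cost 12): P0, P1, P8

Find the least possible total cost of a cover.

Atlas, Comet together cover every variety (Atlas ∪ Comet = {P0, P1, P2, P3, P4, P5, P6, P7, P8}); total cost 3 + 5 = 8.
No covering selection has total cost below 8.

8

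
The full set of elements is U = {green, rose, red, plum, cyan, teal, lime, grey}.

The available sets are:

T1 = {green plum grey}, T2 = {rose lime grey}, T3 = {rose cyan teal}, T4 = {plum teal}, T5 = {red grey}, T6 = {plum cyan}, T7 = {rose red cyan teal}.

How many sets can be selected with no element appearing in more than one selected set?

2

T4, T5 are pairwise disjoint (T4={plum,teal}; T5={red,grey}).
Every remaining set overlaps one of these, and no 3 of the listed sets are pairwise disjoint, so 2 is the maximum.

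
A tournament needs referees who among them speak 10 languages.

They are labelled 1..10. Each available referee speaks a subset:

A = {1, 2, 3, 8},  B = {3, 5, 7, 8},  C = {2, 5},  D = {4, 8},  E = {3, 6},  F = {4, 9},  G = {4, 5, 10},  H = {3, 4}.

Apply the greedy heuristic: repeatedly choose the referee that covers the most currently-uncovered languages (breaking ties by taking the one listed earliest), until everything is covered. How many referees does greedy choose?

Greedy: pick A (covers 4 new) → pick G (covers 3 new) → pick B (covers 1 new) → pick E (covers 1 new) → pick F (covers 1 new). Total picks: 5.

5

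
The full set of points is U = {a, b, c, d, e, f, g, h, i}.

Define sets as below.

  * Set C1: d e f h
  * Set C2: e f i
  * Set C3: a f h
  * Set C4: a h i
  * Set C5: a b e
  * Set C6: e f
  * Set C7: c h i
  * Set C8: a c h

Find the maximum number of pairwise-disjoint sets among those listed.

C6, C7 are pairwise disjoint (C6={e,f}; C7={c,h,i}).
Every remaining set overlaps one of these, and no 3 of the listed sets are pairwise disjoint, so 2 is the maximum.

2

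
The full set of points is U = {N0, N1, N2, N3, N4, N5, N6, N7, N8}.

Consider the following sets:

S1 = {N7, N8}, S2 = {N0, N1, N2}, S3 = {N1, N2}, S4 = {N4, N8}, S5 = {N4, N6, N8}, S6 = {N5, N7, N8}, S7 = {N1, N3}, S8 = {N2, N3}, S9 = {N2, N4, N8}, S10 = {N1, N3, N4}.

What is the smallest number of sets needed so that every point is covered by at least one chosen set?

4

S2 and S5 and S6 and S7 together: S2 ∪ S5 ∪ S6 ∪ S7 = {N0, N1, N2, N3, N4, N5, N6, N7, N8} — every point is covered.
No 3 of the 10 sets cover everything (all 120 combinations miss at least one point), so 4 is optimal.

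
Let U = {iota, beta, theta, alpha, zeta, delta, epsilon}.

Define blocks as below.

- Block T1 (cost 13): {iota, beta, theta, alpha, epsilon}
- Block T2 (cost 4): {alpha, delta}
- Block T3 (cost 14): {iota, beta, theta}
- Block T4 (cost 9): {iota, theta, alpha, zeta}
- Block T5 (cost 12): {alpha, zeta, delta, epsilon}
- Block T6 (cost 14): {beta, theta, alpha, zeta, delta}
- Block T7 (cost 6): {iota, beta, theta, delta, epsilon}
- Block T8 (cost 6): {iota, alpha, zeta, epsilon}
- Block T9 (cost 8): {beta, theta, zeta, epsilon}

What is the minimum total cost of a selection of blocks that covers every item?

T7, T8 together cover every item (T7 ∪ T8 = {iota, beta, theta, alpha, zeta, delta, epsilon}); total cost 6 + 6 = 12.
No covering selection has total cost below 12.

12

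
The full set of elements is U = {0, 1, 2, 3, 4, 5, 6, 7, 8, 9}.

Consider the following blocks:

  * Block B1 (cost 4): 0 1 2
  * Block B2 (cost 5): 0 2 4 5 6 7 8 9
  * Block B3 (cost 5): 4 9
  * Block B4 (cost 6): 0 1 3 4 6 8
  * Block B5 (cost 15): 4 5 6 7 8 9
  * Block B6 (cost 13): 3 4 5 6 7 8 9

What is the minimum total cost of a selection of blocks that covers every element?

11

B2, B4 together cover every element (B2 ∪ B4 = {0, 1, 2, 3, 4, 5, 6, 7, 8, 9}); total cost 5 + 6 = 11.
No covering selection has total cost below 11.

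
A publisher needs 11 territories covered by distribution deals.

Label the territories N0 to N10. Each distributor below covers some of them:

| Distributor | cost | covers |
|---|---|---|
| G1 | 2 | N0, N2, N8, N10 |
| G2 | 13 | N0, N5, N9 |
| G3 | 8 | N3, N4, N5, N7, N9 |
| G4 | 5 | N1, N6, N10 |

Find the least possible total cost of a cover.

G1, G3, G4 together cover every territory (G1 ∪ G3 ∪ G4 = {N0, N1, N2, N3, N4, N5, N6, N7, N8, N9, N10}); total cost 2 + 8 + 5 = 15.
No covering selection has total cost below 15.

15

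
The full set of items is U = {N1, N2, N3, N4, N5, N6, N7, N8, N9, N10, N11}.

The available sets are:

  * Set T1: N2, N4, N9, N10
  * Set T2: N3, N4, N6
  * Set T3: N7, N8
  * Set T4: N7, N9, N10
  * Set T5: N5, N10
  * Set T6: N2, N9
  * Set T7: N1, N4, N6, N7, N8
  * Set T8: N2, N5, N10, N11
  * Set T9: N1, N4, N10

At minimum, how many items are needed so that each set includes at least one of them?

The 4 items {N3, N8, N9, N10} hit every set.
The sets T2, T3, T5, T6 are pairwise disjoint, so any hitting set needs a separate item for each — at least 4. Hence 4 is optimal.

4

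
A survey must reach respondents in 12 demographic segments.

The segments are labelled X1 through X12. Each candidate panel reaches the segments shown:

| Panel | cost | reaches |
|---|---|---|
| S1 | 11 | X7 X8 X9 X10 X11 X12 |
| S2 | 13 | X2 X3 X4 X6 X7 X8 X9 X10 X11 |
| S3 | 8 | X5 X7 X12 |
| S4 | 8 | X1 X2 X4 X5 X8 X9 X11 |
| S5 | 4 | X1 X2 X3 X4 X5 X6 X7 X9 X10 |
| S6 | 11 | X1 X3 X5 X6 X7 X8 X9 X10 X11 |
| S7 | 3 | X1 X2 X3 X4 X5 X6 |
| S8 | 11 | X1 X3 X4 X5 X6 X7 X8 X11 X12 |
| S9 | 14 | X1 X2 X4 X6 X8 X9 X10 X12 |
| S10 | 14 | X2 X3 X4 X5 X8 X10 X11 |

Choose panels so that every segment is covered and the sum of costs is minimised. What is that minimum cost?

14

S1, S7 together cover every segment (S1 ∪ S7 = {X1, X2, X3, X4, X5, X6, X7, X8, X9, X10, X11, X12}); total cost 11 + 3 = 14.
The greedy pick S5, S1 costs 15; no covering selection beats 14.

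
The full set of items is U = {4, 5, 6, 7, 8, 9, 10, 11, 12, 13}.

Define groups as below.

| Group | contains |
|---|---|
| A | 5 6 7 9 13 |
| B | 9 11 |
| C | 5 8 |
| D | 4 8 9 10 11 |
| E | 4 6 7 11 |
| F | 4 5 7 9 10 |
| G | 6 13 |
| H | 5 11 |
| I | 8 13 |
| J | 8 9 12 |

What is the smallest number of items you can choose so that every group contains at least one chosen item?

4

Take T = {5, 6, 9, 13}. Each listed group contains at least one of these, so T is a hitting set of size 4.
No choice of 3 items meets every group, so 4 is the minimum.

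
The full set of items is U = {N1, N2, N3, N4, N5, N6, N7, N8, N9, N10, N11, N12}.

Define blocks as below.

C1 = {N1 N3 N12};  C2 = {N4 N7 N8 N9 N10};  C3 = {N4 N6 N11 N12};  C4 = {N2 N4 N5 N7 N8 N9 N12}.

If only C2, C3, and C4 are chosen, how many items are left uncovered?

2

Union of C2, C3, C4 = {N2, N4, N5, N6, N7, N8, N9, N10, N11, N12}.
Not covered: N1, N3 — 2 items.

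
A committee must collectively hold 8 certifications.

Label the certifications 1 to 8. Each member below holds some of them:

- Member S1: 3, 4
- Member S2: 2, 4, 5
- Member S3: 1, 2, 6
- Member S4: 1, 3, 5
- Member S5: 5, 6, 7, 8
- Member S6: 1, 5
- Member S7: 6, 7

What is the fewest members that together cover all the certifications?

3

Take {S1, S3, S5}. Their union is {1, 2, 3, 4, 5, 6, 7, 8}, which is all 8 certifications.
Only S5 contains 8, so S5 is forced; the remaining 4 certifications need at least 2 more members (each remaining member adds at most 2) — so at least 3 members are needed, and 3 is optimal.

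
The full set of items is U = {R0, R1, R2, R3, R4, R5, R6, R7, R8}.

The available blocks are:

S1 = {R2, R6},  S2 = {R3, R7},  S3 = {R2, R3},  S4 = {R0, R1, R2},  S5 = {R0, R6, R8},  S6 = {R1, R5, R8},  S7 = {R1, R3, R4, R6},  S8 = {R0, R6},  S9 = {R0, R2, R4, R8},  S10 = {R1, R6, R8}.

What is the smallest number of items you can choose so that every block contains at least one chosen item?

The 4 items {R2, R3, R5, R6} hit every block.
No choice of 3 items meets every block, so 4 is the minimum.

4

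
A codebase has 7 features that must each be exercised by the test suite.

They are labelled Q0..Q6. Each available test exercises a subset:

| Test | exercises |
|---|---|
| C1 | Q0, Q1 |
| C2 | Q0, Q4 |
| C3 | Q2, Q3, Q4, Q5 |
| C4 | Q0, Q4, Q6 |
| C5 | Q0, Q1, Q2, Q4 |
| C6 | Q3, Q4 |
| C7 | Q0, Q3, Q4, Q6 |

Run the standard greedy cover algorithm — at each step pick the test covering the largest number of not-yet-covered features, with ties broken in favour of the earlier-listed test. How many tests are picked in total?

3

Greedy: pick C3 (covers 4 new) → pick C1 (covers 2 new) → pick C4 (covers 1 new). Total picks: 3.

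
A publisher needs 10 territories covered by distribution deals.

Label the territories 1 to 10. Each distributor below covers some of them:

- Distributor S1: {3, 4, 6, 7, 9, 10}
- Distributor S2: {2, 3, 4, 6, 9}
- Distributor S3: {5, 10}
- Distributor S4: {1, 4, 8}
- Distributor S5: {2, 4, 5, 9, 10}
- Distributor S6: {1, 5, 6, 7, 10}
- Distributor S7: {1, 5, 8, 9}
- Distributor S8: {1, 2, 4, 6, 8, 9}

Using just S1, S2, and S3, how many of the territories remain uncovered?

2

Union of S1, S2, S3 = {2, 3, 4, 5, 6, 7, 9, 10}.
Not covered: 1, 8 — 2 territories.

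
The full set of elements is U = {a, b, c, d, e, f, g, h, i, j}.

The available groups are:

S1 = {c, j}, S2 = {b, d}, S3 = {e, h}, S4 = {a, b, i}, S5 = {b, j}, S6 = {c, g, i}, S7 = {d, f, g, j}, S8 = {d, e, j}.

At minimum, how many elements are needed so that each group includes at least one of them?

4

Take T = {b, c, e, f}. Each listed group contains at least one of these, so T is a hitting set of size 4.
No choice of 3 elements meets every group, so 4 is the minimum.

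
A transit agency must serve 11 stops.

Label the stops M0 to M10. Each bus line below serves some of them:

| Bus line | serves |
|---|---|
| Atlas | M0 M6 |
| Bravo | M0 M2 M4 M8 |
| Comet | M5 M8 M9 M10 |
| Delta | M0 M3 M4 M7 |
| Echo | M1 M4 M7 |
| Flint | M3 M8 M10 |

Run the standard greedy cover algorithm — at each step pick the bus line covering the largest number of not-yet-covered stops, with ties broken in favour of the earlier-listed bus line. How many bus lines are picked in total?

5

Greedy: pick Bravo (covers 4 new) → pick Comet (covers 3 new) → pick Delta (covers 2 new) → pick Atlas (covers 1 new) → pick Echo (covers 1 new). Total picks: 5.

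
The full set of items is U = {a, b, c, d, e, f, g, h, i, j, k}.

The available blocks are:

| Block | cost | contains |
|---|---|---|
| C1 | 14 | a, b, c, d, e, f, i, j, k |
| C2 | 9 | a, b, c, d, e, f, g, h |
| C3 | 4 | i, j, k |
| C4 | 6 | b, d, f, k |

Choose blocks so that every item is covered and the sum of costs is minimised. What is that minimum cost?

C2, C3 together cover every item (C2 ∪ C3 = {a, b, c, d, e, f, g, h, i, j, k}); total cost 9 + 4 = 13.
No covering selection has total cost below 13.

13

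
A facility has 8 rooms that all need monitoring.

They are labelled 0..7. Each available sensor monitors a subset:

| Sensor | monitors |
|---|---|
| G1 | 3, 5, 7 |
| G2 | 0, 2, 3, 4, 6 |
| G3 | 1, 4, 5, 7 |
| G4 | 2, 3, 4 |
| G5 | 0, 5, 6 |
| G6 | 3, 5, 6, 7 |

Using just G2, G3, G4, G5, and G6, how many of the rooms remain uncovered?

Union of G2, G3, G4, G5, G6 = {0, 1, 2, 3, 4, 5, 6, 7} — that's every room, so 0 are uncovered.

0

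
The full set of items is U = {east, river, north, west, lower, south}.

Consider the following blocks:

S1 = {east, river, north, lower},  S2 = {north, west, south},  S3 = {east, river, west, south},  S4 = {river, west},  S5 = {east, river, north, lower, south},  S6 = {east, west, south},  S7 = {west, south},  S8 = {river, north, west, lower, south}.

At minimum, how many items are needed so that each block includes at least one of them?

2

H = {east, west} meets every block (each contains at least one member of H), and |H| = 2.
The blocks S1, S7 are pairwise disjoint, so any hitting set needs a separate item for each — at least 2. Hence 2 is optimal.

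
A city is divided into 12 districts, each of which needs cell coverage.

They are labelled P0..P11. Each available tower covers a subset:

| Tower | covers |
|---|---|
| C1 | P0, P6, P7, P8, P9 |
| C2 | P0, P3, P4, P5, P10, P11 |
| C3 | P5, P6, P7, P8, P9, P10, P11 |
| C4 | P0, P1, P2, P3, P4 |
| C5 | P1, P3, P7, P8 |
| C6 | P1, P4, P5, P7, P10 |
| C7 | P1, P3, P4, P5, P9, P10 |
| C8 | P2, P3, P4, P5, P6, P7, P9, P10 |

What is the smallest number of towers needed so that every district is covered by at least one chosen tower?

2

C3 and C4 together: C3 ∪ C4 = {P0, P1, P2, P3, P4, P5, P6, P7, P8, P9, P10, P11} — every district is covered.
No single tower has all 12 districts (the largest, C8, has 8), so 2 is optimal.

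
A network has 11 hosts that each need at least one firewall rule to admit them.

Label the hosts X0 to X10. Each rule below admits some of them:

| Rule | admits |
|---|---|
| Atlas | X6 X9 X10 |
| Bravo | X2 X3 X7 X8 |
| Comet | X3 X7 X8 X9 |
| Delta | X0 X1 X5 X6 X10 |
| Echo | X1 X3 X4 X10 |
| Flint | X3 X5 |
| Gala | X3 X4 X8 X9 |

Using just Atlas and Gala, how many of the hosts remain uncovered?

Union of Atlas, Gala = {X3, X4, X6, X8, X9, X10}.
Not covered: X0, X1, X2, X5, X7 — 5 hosts.

5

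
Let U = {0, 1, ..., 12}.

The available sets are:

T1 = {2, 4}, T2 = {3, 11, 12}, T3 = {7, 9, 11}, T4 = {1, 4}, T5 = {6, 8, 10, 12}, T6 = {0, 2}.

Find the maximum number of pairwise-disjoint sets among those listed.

T3, T4, T5, T6 are pairwise disjoint (T3={7,9,11}; T4={1,4}; T5={6,8,10,12}; T6={0,2}).
Every remaining set overlaps one of these, and no 5 of the listed sets are pairwise disjoint, so 4 is the maximum.

4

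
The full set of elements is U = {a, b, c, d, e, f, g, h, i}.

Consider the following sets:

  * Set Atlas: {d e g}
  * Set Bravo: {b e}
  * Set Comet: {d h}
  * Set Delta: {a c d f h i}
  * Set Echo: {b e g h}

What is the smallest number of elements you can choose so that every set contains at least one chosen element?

The 2 elements {b, d} hit every set.
The sets Bravo, Delta are pairwise disjoint, so any hitting set needs a separate element for each — at least 2. Hence 2 is optimal.

2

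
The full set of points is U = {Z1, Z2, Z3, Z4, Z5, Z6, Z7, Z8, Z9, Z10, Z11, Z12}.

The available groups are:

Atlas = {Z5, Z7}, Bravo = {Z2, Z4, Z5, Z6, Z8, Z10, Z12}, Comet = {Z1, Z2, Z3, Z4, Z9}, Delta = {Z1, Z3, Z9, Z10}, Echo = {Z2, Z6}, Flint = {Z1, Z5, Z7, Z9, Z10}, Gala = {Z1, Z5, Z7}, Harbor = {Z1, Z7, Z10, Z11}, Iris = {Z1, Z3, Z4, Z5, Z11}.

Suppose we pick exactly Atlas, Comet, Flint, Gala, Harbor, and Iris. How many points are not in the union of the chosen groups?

3

Union of Atlas, Comet, Flint, Gala, Harbor, Iris = {Z1, Z2, Z3, Z4, Z5, Z7, Z9, Z10, Z11}.
Not covered: Z6, Z8, Z12 — 3 points.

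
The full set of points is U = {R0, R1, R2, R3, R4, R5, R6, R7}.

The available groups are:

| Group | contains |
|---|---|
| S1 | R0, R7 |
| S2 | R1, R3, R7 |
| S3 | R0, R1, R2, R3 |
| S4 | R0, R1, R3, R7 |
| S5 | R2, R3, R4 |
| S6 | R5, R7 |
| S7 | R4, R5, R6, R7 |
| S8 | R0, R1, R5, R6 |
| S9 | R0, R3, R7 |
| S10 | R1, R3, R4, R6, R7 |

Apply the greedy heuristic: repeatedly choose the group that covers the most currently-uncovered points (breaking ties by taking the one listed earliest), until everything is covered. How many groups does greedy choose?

Greedy: pick S10 (covers 5 new) → pick S3 (covers 2 new) → pick S6 (covers 1 new). Total picks: 3.
(The true minimum cover uses only 2 groups, so greedy is not optimal here.)

3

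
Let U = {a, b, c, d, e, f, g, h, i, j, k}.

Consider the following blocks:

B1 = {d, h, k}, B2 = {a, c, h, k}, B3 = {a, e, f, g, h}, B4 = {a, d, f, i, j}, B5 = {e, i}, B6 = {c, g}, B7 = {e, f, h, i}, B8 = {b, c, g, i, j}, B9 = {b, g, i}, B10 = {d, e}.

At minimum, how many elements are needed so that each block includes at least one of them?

Take T = {c, e, h, i}. Each listed block contains at least one of these, so T is a hitting set of size 4.
No choice of 3 elements meets every block, so 4 is the minimum.

4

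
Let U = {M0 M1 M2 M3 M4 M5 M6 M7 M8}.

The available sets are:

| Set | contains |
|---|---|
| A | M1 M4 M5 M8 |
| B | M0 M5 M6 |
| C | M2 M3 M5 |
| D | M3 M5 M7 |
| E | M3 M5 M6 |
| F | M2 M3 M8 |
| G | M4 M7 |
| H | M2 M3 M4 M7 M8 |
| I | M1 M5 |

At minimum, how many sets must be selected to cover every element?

B, H, and I cover everything between them: the union {M0, M1, M2, M3, M4, M5, M6, M7, M8} is all of U.
Only B contains M0, so B is forced; the remaining 6 elements need at least 2 more sets (each remaining set adds at most 5) — so at least 3 sets are needed, and 3 is optimal.

3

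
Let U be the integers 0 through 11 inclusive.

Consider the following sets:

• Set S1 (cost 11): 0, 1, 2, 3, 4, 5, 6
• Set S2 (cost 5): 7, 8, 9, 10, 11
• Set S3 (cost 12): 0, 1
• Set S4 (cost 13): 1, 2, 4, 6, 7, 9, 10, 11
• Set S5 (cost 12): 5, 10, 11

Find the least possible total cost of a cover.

S1, S2 together cover every item (S1 ∪ S2 = {0, 1, 2, 3, 4, 5, 6, 7, 8, 9, 10, 11}); total cost 11 + 5 = 16.
No covering selection has total cost below 16.

16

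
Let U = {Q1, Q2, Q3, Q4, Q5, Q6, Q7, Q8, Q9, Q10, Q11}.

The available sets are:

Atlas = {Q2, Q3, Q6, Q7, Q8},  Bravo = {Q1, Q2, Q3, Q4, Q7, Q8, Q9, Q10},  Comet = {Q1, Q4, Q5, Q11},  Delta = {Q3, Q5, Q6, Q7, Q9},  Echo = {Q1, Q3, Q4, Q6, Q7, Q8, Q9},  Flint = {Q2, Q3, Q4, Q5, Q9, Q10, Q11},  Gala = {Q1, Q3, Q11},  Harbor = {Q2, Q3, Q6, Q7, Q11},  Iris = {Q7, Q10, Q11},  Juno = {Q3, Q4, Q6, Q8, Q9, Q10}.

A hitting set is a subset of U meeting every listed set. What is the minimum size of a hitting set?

2

H = {Q3, Q11} meets every set (each contains at least one member of H), and |H| = 2.
The sets Atlas, Comet are pairwise disjoint, so any hitting set needs a separate item for each — at least 2. Hence 2 is optimal.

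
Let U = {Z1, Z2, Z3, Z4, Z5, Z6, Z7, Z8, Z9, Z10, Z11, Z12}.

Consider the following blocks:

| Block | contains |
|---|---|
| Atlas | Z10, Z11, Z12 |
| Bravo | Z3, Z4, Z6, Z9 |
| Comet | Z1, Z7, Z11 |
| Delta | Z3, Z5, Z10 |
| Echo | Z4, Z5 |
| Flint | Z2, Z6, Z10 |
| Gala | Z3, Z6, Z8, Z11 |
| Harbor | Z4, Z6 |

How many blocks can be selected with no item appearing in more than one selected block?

3

Comet, Delta, Harbor are pairwise disjoint (Comet={Z1,Z7,Z11}; Delta={Z3,Z5,Z10}; Harbor={Z4,Z6}).
Every remaining block overlaps one of these, and no 4 of the listed blocks are pairwise disjoint, so 3 is the maximum.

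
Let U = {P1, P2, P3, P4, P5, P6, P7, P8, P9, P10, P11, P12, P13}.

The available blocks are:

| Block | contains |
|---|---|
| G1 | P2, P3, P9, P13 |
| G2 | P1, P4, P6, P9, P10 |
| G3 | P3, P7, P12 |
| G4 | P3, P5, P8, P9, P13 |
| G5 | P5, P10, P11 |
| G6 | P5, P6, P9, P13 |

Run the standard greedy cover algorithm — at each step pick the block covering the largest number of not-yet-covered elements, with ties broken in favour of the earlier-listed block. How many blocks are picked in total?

5

Greedy: pick G2 (covers 5 new) → pick G4 (covers 4 new) → pick G3 (covers 2 new) → pick G1 (covers 1 new) → pick G5 (covers 1 new). Total picks: 5.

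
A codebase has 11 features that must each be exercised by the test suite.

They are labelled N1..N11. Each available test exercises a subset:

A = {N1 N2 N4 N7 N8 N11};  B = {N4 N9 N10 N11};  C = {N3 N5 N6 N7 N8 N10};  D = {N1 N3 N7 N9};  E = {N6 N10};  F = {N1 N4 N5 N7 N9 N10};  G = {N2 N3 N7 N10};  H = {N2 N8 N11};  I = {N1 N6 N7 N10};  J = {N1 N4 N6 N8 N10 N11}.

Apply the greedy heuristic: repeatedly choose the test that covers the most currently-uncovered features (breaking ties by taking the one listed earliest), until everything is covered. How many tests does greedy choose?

Greedy: pick A (covers 6 new) → pick C (covers 4 new) → pick B (covers 1 new). Total picks: 3.

3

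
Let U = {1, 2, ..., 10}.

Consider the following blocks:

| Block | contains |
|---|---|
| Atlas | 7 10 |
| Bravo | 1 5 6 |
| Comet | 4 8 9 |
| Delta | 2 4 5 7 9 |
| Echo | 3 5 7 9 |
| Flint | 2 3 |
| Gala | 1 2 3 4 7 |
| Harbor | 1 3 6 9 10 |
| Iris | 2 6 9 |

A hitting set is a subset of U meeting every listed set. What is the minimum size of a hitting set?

H = {3, 5, 7, 9} meets every block (each contains at least one member of H), and |H| = 4.
The blocks Atlas, Bravo, Comet, Flint are pairwise disjoint, so any hitting set needs a separate element for each — at least 4. Hence 4 is optimal.

4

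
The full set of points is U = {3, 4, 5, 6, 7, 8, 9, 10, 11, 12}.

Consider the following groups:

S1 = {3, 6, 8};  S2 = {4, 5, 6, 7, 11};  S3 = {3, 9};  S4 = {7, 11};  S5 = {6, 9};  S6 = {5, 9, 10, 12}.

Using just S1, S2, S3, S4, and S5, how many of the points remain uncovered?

2

Union of S1, S2, S3, S4, S5 = {3, 4, 5, 6, 7, 8, 9, 11}.
Not covered: 10, 12 — 2 points.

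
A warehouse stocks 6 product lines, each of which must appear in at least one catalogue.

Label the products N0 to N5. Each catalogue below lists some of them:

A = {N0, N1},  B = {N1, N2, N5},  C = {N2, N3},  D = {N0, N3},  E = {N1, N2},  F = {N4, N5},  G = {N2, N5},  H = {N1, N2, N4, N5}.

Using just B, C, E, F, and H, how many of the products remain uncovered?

1

Union of B, C, E, F, H = {N1, N2, N3, N4, N5}.
Not covered: N0 — 1 product.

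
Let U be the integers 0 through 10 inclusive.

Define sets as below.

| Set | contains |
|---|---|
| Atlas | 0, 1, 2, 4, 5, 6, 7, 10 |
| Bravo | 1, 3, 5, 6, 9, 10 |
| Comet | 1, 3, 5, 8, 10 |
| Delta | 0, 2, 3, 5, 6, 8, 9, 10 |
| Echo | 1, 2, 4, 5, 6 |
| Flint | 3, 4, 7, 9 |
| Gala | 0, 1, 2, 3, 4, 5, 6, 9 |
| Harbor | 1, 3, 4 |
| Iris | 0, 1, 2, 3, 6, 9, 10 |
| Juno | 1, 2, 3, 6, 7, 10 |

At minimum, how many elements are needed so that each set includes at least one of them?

H = {1, 3} meets every set (each contains at least one member of H), and |H| = 2.
No single element lies in every set, so at least 2 are needed and 2 is optimal.

2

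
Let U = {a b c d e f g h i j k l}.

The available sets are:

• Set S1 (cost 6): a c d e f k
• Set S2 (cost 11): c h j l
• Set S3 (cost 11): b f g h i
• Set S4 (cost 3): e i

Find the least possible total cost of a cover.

S1, S2, S3 together cover every point (S1 ∪ S2 ∪ S3 = {a, b, c, d, e, f, g, h, i, j, k, l}); total cost 6 + 11 + 11 = 28.
No covering selection has total cost below 28.

28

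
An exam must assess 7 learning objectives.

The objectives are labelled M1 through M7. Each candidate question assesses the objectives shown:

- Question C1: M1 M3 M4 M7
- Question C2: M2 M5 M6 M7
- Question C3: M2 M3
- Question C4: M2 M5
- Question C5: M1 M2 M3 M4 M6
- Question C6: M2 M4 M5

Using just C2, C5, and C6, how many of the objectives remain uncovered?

0

Union of C2, C5, C6 = {M1, M2, M3, M4, M5, M6, M7} — that's every objective, so 0 are uncovered.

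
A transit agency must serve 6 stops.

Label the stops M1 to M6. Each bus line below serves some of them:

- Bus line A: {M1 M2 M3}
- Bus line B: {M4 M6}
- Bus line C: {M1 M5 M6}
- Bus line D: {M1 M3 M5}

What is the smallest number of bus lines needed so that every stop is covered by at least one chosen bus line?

3

Take {A, B, C}. Their union is {M1, M2, M3, M4, M5, M6}, which is all 6 stops.
Only A contains M2, so A is forced; the remaining 3 stops need at least 2 more bus lines (each remaining bus line adds at most 2) — so at least 3 bus lines are needed, and 3 is optimal.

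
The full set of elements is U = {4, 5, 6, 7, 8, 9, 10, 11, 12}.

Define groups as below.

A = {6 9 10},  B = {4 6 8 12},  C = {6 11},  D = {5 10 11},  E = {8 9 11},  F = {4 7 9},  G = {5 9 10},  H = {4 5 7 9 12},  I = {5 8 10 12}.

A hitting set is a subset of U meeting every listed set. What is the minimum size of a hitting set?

T = {8, 9, 11} meets every group (each contains at least one member of T), and |T| = 3.
The groups C, F, I are pairwise disjoint, so any hitting set needs a separate element for each — at least 3. Hence 3 is optimal.

3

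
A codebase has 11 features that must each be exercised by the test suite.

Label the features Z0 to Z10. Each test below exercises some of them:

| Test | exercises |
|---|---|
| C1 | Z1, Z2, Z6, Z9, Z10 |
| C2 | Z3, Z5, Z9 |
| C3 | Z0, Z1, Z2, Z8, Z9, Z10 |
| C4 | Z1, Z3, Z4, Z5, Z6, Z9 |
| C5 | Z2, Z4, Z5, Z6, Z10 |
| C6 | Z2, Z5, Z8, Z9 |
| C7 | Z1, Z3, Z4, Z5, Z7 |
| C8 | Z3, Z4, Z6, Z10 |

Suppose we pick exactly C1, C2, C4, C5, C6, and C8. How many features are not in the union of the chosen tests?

Union of C1, C2, C4, C5, C6, C8 = {Z1, Z2, Z3, Z4, Z5, Z6, Z8, Z9, Z10}.
Not covered: Z0, Z7 — 2 features.

2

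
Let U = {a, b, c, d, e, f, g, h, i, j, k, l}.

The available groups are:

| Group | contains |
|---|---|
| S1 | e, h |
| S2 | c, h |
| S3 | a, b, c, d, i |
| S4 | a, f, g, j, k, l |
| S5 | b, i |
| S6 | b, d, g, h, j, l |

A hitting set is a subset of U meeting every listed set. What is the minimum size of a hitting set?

3

The 3 items {h, i, l} hit every group.
The groups S2, S4, S5 are pairwise disjoint, so any hitting set needs a separate item for each — at least 3. Hence 3 is optimal.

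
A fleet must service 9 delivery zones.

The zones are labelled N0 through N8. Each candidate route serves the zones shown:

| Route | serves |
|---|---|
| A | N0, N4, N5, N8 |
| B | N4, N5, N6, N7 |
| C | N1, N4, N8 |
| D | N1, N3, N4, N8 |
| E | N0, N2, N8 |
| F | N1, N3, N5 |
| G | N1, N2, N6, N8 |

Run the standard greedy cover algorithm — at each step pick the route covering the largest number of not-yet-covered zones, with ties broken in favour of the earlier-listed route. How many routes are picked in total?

Greedy: pick A (covers 4 new) → pick G (covers 3 new) → pick B (covers 1 new) → pick D (covers 1 new). Total picks: 4.
(The true minimum cover uses only 3 routes, so greedy is not optimal here.)

4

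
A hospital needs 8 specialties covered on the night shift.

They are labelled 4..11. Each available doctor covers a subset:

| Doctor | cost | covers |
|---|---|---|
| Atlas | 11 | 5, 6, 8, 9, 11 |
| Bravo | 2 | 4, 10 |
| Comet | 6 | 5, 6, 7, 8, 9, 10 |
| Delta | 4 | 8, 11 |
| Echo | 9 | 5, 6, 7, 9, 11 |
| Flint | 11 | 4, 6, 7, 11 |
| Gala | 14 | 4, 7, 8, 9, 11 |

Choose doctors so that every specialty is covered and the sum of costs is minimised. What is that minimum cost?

Bravo, Comet, Delta together cover every specialty (Bravo ∪ Comet ∪ Delta = {4, 5, 6, 7, 8, 9, 10, 11}); total cost 2 + 6 + 4 = 12.
No covering selection has total cost below 12.

12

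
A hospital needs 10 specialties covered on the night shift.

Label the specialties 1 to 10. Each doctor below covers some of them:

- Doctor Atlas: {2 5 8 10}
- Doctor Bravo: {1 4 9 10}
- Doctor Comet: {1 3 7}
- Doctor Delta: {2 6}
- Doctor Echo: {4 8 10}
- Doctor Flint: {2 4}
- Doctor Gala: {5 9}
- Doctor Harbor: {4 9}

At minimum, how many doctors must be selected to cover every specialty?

Atlas and Bravo and Comet and Delta together: Atlas ∪ Bravo ∪ Comet ∪ Delta = {1, 2, 3, 4, 5, 6, 7, 8, 9, 10} — every specialty is covered.
No 3 of the 8 doctors cover everything (all 56 combinations miss at least one specialty), so 4 is optimal.

4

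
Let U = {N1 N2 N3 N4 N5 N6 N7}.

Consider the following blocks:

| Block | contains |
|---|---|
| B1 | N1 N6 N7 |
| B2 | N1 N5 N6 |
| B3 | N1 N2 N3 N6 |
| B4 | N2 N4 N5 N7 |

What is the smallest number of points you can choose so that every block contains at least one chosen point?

2

Take H = {N1, N7}. Each listed block contains at least one of these, so H is a hitting set of size 2.
No single point lies in every block, so at least 2 are needed and 2 is optimal.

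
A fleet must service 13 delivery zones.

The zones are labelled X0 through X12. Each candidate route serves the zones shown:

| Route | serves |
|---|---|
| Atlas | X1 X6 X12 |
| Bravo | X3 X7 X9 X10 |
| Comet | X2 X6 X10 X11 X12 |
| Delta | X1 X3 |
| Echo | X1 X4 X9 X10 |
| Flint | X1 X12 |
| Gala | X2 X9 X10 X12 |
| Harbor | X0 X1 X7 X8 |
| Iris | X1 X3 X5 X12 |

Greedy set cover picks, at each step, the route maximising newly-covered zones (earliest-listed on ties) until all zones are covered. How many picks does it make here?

5

Greedy: pick Comet (covers 5 new) → pick Harbor (covers 4 new) → pick Bravo (covers 2 new) → pick Echo (covers 1 new) → pick Iris (covers 1 new). Total picks: 5.
(The true minimum cover uses only 4 routes, so greedy is not optimal here.)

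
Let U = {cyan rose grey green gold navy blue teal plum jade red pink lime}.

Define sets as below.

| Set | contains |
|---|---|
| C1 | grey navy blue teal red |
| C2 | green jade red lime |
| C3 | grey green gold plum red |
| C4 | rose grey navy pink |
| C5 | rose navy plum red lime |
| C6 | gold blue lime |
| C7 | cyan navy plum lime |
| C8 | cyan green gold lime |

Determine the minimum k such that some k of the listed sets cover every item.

5

C1 and C2 and C3 and C4 and C8 together: C1 ∪ C2 ∪ C3 ∪ C4 ∪ C8 = {cyan, rose, grey, green, gold, navy, blue, teal, plum, jade, red, pink, lime} — every item is covered.
No 4 of the 8 sets cover everything (all 70 combinations miss at least one item), so 5 is optimal.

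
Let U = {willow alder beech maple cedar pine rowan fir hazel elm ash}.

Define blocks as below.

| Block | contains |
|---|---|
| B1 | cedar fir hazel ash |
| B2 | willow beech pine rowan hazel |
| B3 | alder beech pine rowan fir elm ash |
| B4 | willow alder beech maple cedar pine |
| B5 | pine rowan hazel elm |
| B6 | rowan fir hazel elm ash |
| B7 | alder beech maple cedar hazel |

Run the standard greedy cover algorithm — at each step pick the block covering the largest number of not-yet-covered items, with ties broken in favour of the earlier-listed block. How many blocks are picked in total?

3

Greedy: pick B3 (covers 7 new) → pick B4 (covers 3 new) → pick B1 (covers 1 new). Total picks: 3.
(The true minimum cover uses only 2 blocks, so greedy is not optimal here.)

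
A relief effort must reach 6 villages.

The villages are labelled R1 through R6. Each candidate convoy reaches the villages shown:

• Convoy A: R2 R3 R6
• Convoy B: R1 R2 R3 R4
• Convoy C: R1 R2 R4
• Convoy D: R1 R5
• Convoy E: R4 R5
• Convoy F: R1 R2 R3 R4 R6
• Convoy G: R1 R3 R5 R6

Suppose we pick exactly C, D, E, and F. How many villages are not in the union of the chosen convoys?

Union of C, D, E, F = {R1, R2, R3, R4, R5, R6} — that's every village, so 0 are uncovered.

0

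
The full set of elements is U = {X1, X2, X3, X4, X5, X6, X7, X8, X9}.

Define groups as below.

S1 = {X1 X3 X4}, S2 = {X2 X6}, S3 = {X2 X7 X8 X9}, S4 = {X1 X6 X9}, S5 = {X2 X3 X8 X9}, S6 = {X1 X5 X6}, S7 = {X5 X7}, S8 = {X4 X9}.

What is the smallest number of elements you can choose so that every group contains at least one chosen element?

4

The 4 elements {X1, X2, X5, X9} hit every group.
No choice of 3 elements meets every group, so 4 is the minimum.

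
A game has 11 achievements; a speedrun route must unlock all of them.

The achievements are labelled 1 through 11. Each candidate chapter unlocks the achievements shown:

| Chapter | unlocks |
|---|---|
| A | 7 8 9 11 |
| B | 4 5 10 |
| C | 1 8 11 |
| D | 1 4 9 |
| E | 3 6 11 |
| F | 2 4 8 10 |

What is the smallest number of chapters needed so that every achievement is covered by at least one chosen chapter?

5

A and B and C and E and F together: A ∪ B ∪ C ∪ E ∪ F = {1, 2, 3, 4, 5, 6, 7, 8, 9, 10, 11} — every achievement is covered.
No 4 of the 6 chapters cover everything (all 15 combinations miss at least one achievement), so 5 is optimal.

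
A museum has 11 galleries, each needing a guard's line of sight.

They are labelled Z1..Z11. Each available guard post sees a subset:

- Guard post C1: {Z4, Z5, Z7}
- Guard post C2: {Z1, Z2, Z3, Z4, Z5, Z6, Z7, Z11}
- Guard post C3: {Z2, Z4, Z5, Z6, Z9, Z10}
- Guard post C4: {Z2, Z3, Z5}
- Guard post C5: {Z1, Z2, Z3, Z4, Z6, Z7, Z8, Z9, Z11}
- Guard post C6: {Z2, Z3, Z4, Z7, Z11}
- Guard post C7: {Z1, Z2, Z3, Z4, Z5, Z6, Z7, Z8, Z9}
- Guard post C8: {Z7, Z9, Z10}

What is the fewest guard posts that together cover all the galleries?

2

C3 and C5 together: C3 ∪ C5 = {Z1, Z2, Z3, Z4, Z5, Z6, Z7, Z8, Z9, Z10, Z11} — every gallery is covered.
No single guard post has all 11 galleries (the largest, C5, has 9), so 2 is optimal.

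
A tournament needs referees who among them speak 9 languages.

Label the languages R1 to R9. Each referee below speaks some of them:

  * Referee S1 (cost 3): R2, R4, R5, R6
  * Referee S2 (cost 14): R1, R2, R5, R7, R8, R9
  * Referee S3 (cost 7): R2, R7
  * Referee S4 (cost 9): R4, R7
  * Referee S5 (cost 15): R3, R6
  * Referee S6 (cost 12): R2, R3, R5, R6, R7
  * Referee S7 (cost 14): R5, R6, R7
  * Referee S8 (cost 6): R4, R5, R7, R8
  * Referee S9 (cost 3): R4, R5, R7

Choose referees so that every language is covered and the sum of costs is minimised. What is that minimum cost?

S2, S6, S9 together cover every language (S2 ∪ S6 ∪ S9 = {R1, R2, R3, R4, R5, R6, R7, R8, R9}); total cost 14 + 12 + 3 = 29.
The greedy pick S1, S8, S2, S6 costs 35; no covering selection beats 29.

29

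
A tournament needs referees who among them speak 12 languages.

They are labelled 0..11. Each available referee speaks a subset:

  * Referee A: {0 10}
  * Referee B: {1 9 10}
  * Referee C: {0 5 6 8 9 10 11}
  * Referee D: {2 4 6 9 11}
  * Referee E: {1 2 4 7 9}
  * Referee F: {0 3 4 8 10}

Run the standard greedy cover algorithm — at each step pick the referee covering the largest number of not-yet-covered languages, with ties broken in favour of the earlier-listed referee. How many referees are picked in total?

3

Greedy: pick C (covers 7 new) → pick E (covers 4 new) → pick F (covers 1 new). Total picks: 3.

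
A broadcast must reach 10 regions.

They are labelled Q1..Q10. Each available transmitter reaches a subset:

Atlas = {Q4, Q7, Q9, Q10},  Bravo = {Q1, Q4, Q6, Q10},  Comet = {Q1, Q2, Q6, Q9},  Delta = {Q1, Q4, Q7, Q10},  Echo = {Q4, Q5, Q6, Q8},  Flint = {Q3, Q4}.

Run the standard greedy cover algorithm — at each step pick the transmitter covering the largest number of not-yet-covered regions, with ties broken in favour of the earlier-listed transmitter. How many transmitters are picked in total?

4

Greedy: pick Atlas (covers 4 new) → pick Comet (covers 3 new) → pick Echo (covers 2 new) → pick Flint (covers 1 new). Total picks: 4.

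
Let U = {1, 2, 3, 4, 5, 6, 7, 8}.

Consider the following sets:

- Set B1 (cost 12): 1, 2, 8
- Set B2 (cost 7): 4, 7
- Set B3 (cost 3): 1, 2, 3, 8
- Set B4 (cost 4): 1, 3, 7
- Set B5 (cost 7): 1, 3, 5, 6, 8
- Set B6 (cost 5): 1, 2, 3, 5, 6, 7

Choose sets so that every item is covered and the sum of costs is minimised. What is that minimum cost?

B2, B3, B6 together cover every item (B2 ∪ B3 ∪ B6 = {1, 2, 3, 4, 5, 6, 7, 8}); total cost 7 + 3 + 5 = 15.
No covering selection has total cost below 15.

15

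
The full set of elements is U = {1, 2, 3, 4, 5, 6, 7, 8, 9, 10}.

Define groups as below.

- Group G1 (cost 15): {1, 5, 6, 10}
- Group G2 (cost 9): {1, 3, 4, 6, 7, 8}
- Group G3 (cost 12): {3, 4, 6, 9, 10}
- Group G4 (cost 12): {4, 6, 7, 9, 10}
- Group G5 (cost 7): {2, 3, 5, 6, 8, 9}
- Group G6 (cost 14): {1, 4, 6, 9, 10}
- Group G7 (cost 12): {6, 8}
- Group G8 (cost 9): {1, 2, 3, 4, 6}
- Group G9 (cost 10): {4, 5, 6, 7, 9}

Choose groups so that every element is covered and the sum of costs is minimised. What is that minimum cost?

28

G2, G4, G5 together cover every element (G2 ∪ G4 ∪ G5 = {1, 2, 3, 4, 5, 6, 7, 8, 9, 10}); total cost 9 + 12 + 7 = 28.
No covering selection has total cost below 28.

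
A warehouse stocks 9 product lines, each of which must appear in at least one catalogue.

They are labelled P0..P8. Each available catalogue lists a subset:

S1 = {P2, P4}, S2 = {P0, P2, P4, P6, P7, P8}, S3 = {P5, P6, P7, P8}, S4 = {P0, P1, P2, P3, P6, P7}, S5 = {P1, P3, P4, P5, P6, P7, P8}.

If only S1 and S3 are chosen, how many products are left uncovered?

Union of S1, S3 = {P2, P4, P5, P6, P7, P8}.
Not covered: P0, P1, P3 — 3 products.

3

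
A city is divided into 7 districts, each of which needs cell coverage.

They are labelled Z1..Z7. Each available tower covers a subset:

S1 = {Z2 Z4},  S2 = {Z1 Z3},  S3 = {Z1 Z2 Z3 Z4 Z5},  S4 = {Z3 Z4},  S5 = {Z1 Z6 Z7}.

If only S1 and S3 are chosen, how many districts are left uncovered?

Union of S1, S3 = {Z1, Z2, Z3, Z4, Z5}.
Not covered: Z6, Z7 — 2 districts.

2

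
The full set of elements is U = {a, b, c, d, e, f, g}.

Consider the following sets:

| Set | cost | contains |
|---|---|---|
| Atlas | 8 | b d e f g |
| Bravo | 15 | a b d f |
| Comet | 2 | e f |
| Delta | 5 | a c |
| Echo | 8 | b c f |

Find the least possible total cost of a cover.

13

Atlas, Delta together cover every element (Atlas ∪ Delta = {a, b, c, d, e, f, g}); total cost 8 + 5 = 13.
The greedy pick Comet, Delta, Atlas costs 15; no covering selection beats 13.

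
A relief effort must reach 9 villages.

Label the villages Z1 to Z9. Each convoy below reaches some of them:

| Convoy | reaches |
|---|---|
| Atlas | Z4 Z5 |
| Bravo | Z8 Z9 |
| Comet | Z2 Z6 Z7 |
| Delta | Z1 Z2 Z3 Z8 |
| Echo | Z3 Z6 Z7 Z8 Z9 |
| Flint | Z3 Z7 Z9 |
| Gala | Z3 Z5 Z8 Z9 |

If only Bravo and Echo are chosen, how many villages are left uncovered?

4

Union of Bravo, Echo = {Z3, Z6, Z7, Z8, Z9}.
Not covered: Z1, Z2, Z4, Z5 — 4 villages.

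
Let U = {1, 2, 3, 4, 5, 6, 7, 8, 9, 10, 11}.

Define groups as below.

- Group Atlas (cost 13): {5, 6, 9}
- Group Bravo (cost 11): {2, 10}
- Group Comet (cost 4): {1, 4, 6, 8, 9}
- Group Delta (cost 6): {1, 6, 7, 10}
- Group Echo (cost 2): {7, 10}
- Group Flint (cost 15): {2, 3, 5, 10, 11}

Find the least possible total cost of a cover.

21

Comet, Echo, Flint together cover every point (Comet ∪ Echo ∪ Flint = {1, 2, 3, 4, 5, 6, 7, 8, 9, 10, 11}); total cost 4 + 2 + 15 = 21.
No covering selection has total cost below 21.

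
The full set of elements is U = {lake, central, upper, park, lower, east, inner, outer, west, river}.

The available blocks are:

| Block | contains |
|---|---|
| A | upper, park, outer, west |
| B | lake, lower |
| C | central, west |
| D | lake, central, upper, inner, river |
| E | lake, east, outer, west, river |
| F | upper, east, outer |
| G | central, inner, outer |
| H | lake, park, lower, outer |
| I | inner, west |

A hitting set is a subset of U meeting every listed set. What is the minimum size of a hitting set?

Take T = {lake, outer, west}. Each listed block contains at least one of these, so T is a hitting set of size 3.
The blocks B, F, I are pairwise disjoint, so any hitting set needs a separate element for each — at least 3. Hence 3 is optimal.

3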